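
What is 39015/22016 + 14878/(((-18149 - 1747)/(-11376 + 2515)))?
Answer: 362904082721/54753792 ≈ 6627.9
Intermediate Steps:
39015/22016 + 14878/(((-18149 - 1747)/(-11376 + 2515))) = 39015*(1/22016) + 14878/((-19896/(-8861))) = 39015/22016 + 14878/((-19896*(-1/8861))) = 39015/22016 + 14878/(19896/8861) = 39015/22016 + 14878*(8861/19896) = 39015/22016 + 65916979/9948 = 362904082721/54753792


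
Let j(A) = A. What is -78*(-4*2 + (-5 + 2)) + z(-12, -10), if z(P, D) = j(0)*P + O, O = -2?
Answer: 856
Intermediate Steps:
z(P, D) = -2 (z(P, D) = 0*P - 2 = 0 - 2 = -2)
-78*(-4*2 + (-5 + 2)) + z(-12, -10) = -78*(-4*2 + (-5 + 2)) - 2 = -78*(-8 - 3) - 2 = -78*(-11) - 2 = 858 - 2 = 856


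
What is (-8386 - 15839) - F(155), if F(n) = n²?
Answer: -48250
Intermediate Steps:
(-8386 - 15839) - F(155) = (-8386 - 15839) - 1*155² = -24225 - 1*24025 = -24225 - 24025 = -48250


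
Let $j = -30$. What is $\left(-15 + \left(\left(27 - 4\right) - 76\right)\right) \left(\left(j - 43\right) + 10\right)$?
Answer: $4284$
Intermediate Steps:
$\left(-15 + \left(\left(27 - 4\right) - 76\right)\right) \left(\left(j - 43\right) + 10\right) = \left(-15 + \left(\left(27 - 4\right) - 76\right)\right) \left(\left(-30 - 43\right) + 10\right) = \left(-15 + \left(\left(27 - 4\right) - 76\right)\right) \left(-73 + 10\right) = \left(-15 + \left(23 - 76\right)\right) \left(-63\right) = \left(-15 - 53\right) \left(-63\right) = \left(-68\right) \left(-63\right) = 4284$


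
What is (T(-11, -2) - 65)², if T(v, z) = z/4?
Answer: 17161/4 ≈ 4290.3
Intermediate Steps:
T(v, z) = z/4 (T(v, z) = z*(¼) = z/4)
(T(-11, -2) - 65)² = ((¼)*(-2) - 65)² = (-½ - 65)² = (-131/2)² = 17161/4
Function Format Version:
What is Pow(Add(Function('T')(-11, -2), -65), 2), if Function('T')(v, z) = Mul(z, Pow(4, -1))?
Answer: Rational(17161, 4) ≈ 4290.3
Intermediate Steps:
Function('T')(v, z) = Mul(Rational(1, 4), z) (Function('T')(v, z) = Mul(z, Rational(1, 4)) = Mul(Rational(1, 4), z))
Pow(Add(Function('T')(-11, -2), -65), 2) = Pow(Add(Mul(Rational(1, 4), -2), -65), 2) = Pow(Add(Rational(-1, 2), -65), 2) = Pow(Rational(-131, 2), 2) = Rational(17161, 4)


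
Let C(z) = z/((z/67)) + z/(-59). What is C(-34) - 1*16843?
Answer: -989750/59 ≈ -16775.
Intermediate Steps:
C(z) = 67 - z/59 (C(z) = z/((z*(1/67))) + z*(-1/59) = z/((z/67)) - z/59 = z*(67/z) - z/59 = 67 - z/59)
C(-34) - 1*16843 = (67 - 1/59*(-34)) - 1*16843 = (67 + 34/59) - 16843 = 3987/59 - 16843 = -989750/59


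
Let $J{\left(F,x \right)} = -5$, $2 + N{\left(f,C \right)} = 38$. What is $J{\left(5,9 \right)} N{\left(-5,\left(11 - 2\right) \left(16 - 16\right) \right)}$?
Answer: $-180$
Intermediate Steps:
$N{\left(f,C \right)} = 36$ ($N{\left(f,C \right)} = -2 + 38 = 36$)
$J{\left(5,9 \right)} N{\left(-5,\left(11 - 2\right) \left(16 - 16\right) \right)} = \left(-5\right) 36 = -180$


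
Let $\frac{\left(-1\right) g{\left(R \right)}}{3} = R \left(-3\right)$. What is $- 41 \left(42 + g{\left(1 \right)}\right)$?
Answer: $-2091$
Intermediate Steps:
$g{\left(R \right)} = 9 R$ ($g{\left(R \right)} = - 3 R \left(-3\right) = - 3 \left(- 3 R\right) = 9 R$)
$- 41 \left(42 + g{\left(1 \right)}\right) = - 41 \left(42 + 9 \cdot 1\right) = - 41 \left(42 + 9\right) = \left(-41\right) 51 = -2091$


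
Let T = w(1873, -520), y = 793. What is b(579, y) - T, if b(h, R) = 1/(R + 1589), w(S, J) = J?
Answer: 1238641/2382 ≈ 520.00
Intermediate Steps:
T = -520
b(h, R) = 1/(1589 + R)
b(579, y) - T = 1/(1589 + 793) - 1*(-520) = 1/2382 + 520 = 1238641/2382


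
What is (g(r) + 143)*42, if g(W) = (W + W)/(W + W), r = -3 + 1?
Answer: 6048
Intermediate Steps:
r = -2
g(W) = 1 (g(W) = (2*W)/((2*W)) = (2*W)*(1/(2*W)) = 1)
(g(r) + 143)*42 = (1 + 143)*42 = 144*42 = 6048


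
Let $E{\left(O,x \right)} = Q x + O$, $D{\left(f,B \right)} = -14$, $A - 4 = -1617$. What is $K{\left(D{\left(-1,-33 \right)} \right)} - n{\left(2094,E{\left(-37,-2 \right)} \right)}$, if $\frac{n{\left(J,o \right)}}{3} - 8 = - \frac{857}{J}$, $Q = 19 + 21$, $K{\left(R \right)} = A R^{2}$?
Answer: $- \frac{220687199}{698} \approx -3.1617 \cdot 10^{5}$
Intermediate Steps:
$A = -1613$ ($A = 4 - 1617 = -1613$)
$K{\left(R \right)} = - 1613 R^{2}$
$Q = 40$
$E{\left(O,x \right)} = O + 40 x$ ($E{\left(O,x \right)} = 40 x + O = O + 40 x$)
$n{\left(J,o \right)} = 24 - \frac{2571}{J}$ ($n{\left(J,o \right)} = 24 + 3 \left(- \frac{857}{J}\right) = 24 - \frac{2571}{J}$)
$K{\left(D{\left(-1,-33 \right)} \right)} - n{\left(2094,E{\left(-37,-2 \right)} \right)} = - 1613 \left(-14\right)^{2} - \left(24 - \frac{2571}{2094}\right) = \left(-1613\right) 196 - \left(24 - \frac{857}{698}\right) = -316148 - \left(24 - \frac{857}{698}\right) = -316148 - \frac{15895}{698} = - \frac{220687199}{698}$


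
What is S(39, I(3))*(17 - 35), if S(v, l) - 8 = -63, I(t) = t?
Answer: 990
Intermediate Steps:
S(v, l) = -55 (S(v, l) = 8 - 63 = -55)
S(39, I(3))*(17 - 35) = -55*(17 - 35) = -55*(-18) = 990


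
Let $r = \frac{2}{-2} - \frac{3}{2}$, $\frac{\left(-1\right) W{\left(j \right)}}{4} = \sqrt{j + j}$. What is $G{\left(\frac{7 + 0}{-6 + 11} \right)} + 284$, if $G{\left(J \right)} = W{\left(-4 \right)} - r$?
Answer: $\frac{573}{2} - 8 i \sqrt{2} \approx 286.5 - 11.314 i$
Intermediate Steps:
$W{\left(j \right)} = - 4 \sqrt{2} \sqrt{j}$ ($W{\left(j \right)} = - 4 \sqrt{j + j} = - 4 \sqrt{2 j} = - 4 \sqrt{2} \sqrt{j}$)
$r = - \frac{5}{2}$ ($r = 2 \left(- \frac{1}{2}\right) - \frac{3}{2} = -1 - \frac{3}{2} = - \frac{5}{2} \approx -2.5$)
$G{\left(J \right)} = \frac{5}{2} - 8 i \sqrt{2}$ ($G{\left(J \right)} = - 4 \sqrt{2} \sqrt{-4} - - \frac{5}{2} = - 4 \sqrt{2} \cdot 2 i + \frac{5}{2} = - 8 i \sqrt{2} + \frac{5}{2} = \frac{5}{2} - 8 i \sqrt{2}$)
$G{\left(\frac{7 + 0}{-6 + 11} \right)} + 284 = \left(\frac{5}{2} - 8 i \sqrt{2}\right) + 284 = \frac{573}{2} - 8 i \sqrt{2}$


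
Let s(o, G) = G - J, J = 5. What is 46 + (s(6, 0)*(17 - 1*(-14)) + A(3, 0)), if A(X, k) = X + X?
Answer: -103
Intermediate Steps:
s(o, G) = -5 + G (s(o, G) = G - 1*5 = G - 5 = -5 + G)
A(X, k) = 2*X
46 + (s(6, 0)*(17 - 1*(-14)) + A(3, 0)) = 46 + ((-5 + 0)*(17 - 1*(-14)) + 2*3) = 46 + (-5*(17 + 14) + 6) = 46 + (-5*31 + 6) = 46 + (-155 + 6) = 46 - 149 = -103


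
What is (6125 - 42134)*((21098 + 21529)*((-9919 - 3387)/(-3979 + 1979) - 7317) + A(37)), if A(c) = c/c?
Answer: 11221058343929121/1000 ≈ 1.1221e+13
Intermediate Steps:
A(c) = 1
(6125 - 42134)*((21098 + 21529)*((-9919 - 3387)/(-3979 + 1979) - 7317) + A(37)) = (6125 - 42134)*((21098 + 21529)*((-9919 - 3387)/(-3979 + 1979) - 7317) + 1) = -36009*(42627*(-13306/(-2000) - 7317) + 1) = -36009*(42627*(-13306*(-1/2000) - 7317) + 1) = -36009*(42627*(6653/1000 - 7317) + 1) = -36009*(42627*(-7310347/1000) + 1) = -36009*(-311618161569/1000 + 1) = -36009*(-311618160569/1000) = 11221058343929121/1000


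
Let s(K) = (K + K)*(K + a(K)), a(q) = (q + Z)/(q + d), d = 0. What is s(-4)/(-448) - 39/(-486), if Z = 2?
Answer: 23/1296 ≈ 0.017747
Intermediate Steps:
a(q) = (2 + q)/q (a(q) = (q + 2)/(q + 0) = (2 + q)/q)
s(K) = 2*K*(K + (2 + K)/K) (s(K) = (K + K)*(K + (2 + K)/K) = (2*K)*(K + (2 + K)/K) = 2*K*(K + (2 + K)/K))
s(-4)/(-448) - 39/(-486) = (4 + 2*(-4) + 2*(-4)²)/(-448) - 39/(-486) = (4 - 8 + 2*16)*(-1/448) - 39*(-1/486) = (4 - 8 + 32)*(-1/448) + 13/162 = 28*(-1/448) + 13/162 = -1/16 + 13/162 = 23/1296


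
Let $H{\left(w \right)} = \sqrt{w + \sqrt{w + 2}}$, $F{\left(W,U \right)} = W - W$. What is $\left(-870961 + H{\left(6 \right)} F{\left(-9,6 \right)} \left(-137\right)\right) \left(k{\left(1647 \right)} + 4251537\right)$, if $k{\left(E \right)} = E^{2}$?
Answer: $-6065499564306$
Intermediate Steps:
$F{\left(W,U \right)} = 0$
$H{\left(w \right)} = \sqrt{w + \sqrt{2 + w}}$
$\left(-870961 + H{\left(6 \right)} F{\left(-9,6 \right)} \left(-137\right)\right) \left(k{\left(1647 \right)} + 4251537\right) = \left(-870961 + \sqrt{6 + \sqrt{2 + 6}} \cdot 0 \left(-137\right)\right) \left(1647^{2} + 4251537\right) = \left(-870961 + \sqrt{6 + \sqrt{8}} \cdot 0 \left(-137\right)\right) \left(2712609 + 4251537\right) = \left(-870961 + \sqrt{6 + 2 \sqrt{2}} \cdot 0 \left(-137\right)\right) 6964146 = \left(-870961 + 0 \left(-137\right)\right) 6964146 = \left(-870961 + 0\right) 6964146 = \left(-870961\right) 6964146 = -6065499564306$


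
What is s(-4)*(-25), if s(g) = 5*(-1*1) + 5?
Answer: 0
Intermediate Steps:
s(g) = 0 (s(g) = 5*(-1) + 5 = -5 + 5 = 0)
s(-4)*(-25) = 0*(-25) = 0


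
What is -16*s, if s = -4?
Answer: 64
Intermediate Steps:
-16*s = -16*(-4) = 64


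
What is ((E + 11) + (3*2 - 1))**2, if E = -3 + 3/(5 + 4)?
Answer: 1600/9 ≈ 177.78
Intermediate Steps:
E = -8/3 (E = -3 + 3/9 = -3 + (1/9)*3 = -3 + 1/3 = -8/3 ≈ -2.6667)
((E + 11) + (3*2 - 1))**2 = ((-8/3 + 11) + (3*2 - 1))**2 = (25/3 + (6 - 1))**2 = (25/3 + 5)**2 = (40/3)**2 = 1600/9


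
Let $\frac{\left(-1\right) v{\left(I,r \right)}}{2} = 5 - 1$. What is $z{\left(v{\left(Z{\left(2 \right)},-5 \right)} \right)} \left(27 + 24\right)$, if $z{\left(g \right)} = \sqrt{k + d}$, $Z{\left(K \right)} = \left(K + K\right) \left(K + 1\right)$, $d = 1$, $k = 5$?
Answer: $51 \sqrt{6} \approx 124.92$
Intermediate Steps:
$Z{\left(K \right)} = 2 K \left(1 + K\right)$
$v{\left(I,r \right)} = -8$ ($v{\left(I,r \right)} = - 2 \left(5 - 1\right) = \left(-2\right) 4 = -8$)
$z{\left(g \right)} = \sqrt{6}$ ($z{\left(g \right)} = \sqrt{5 + 1} = \sqrt{6}$)
$z{\left(v{\left(Z{\left(2 \right)},-5 \right)} \right)} \left(27 + 24\right) = \sqrt{6} \left(27 + 24\right) = \sqrt{6} \cdot 51 = 51 \sqrt{6}$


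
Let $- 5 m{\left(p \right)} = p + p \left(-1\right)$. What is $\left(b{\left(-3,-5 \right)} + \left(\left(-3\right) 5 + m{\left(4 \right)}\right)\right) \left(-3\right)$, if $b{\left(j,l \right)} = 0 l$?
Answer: $45$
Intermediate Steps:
$b{\left(j,l \right)} = 0$
$m{\left(p \right)} = 0$ ($m{\left(p \right)} = - \frac{p + p \left(-1\right)}{5} = - \frac{p - p}{5} = \left(- \frac{1}{5}\right) 0 = 0$)
$\left(b{\left(-3,-5 \right)} + \left(\left(-3\right) 5 + m{\left(4 \right)}\right)\right) \left(-3\right) = \left(0 + \left(\left(-3\right) 5 + 0\right)\right) \left(-3\right) = \left(0 + \left(-15 + 0\right)\right) \left(-3\right) = \left(0 - 15\right) \left(-3\right) = \left(-15\right) \left(-3\right) = 45$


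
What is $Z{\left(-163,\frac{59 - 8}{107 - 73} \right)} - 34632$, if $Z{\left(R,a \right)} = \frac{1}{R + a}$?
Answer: $- \frac{11186138}{323} \approx -34632.0$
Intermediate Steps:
$Z{\left(-163,\frac{59 - 8}{107 - 73} \right)} - 34632 = \frac{1}{-163 + \frac{59 - 8}{107 - 73}} - 34632 = \frac{1}{-163 + \frac{51}{34}} - 34632 = \frac{1}{-163 + 51 \cdot \frac{1}{34}} - 34632 = \frac{1}{-163 + \frac{3}{2}} - 34632 = \frac{1}{- \frac{323}{2}} - 34632 = - \frac{2}{323} - 34632 = - \frac{11186138}{323}$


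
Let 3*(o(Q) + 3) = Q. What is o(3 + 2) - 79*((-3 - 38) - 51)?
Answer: 21800/3 ≈ 7266.7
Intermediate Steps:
o(Q) = -3 + Q/3
o(3 + 2) - 79*((-3 - 38) - 51) = (-3 + (3 + 2)/3) - 79*((-3 - 38) - 51) = (-3 + (⅓)*5) - 79*(-41 - 51) = (-3 + 5/3) - 79*(-92) = -4/3 + 7268 = 21800/3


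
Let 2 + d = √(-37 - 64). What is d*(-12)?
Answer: 24 - 12*I*√101 ≈ 24.0 - 120.6*I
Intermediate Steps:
d = -2 + I*√101 (d = -2 + √(-37 - 64) = -2 + √(-101) = -2 + I*√101 ≈ -2.0 + 10.05*I)
d*(-12) = (-2 + I*√101)*(-12) = 24 - 12*I*√101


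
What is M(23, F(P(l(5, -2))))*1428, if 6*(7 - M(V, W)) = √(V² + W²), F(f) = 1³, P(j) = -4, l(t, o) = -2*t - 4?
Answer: 9996 - 238*√530 ≈ 4516.8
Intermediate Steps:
l(t, o) = -4 - 2*t
F(f) = 1
M(V, W) = 7 - √(V² + W²)/6
M(23, F(P(l(5, -2))))*1428 = (7 - √(23² + 1²)/6)*1428 = (7 - √(529 + 1)/6)*1428 = (7 - √530/6)*1428 = 9996 - 238*√530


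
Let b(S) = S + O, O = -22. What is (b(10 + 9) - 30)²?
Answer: 1089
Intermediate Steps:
b(S) = -22 + S (b(S) = S - 22 = -22 + S)
(b(10 + 9) - 30)² = ((-22 + (10 + 9)) - 30)² = ((-22 + 19) - 30)² = (-3 - 30)² = (-33)² = 1089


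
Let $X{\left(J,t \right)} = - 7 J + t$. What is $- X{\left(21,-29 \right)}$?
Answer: $176$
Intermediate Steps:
$X{\left(J,t \right)} = t - 7 J$
$- X{\left(21,-29 \right)} = - (-29 - 147) = \left(-1\right) \left(-176\right) = 176$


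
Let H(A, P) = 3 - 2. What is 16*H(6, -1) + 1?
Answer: 17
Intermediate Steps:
H(A, P) = 1
16*H(6, -1) + 1 = 16*1 + 1 = 16 + 1 = 17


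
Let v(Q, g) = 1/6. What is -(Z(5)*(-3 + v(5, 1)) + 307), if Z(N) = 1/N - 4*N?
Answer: -3631/10 ≈ -363.10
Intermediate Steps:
v(Q, g) = ⅙
-(Z(5)*(-3 + v(5, 1)) + 307) = -((1/5 - 4*5)*(-3 + ⅙) + 307) = -((⅕ - 20)*(-17/6) + 307) = -(-99/5*(-17/6) + 307) = -(561/10 + 307) = -1*3631/10 = -3631/10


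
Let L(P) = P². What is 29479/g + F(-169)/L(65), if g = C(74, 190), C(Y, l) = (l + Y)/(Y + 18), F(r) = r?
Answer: 16950359/1650 ≈ 10273.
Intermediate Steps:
C(Y, l) = (Y + l)/(18 + Y)
g = 66/23 (g = (74 + 190)/(18 + 74) = 264/92 = (1/92)*264 = 66/23 ≈ 2.8696)
29479/g + F(-169)/L(65) = 29479/(66/23) - 169/(65²) = 29479*(23/66) - 169/4225 = 678017/66 - 169*1/4225 = 678017/66 - 1/25 = 16950359/1650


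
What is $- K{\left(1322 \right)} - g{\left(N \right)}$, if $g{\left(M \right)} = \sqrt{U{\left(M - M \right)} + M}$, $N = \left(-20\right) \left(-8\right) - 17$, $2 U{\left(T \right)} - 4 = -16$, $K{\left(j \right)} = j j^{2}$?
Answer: $-2310438248 - \sqrt{137} \approx -2.3104 \cdot 10^{9}$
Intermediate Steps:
$K{\left(j \right)} = j^{3}$
$U{\left(T \right)} = -6$ ($U{\left(T \right)} = 2 + \frac{1}{2} \left(-16\right) = 2 - 8 = -6$)
$N = 143$ ($N = 160 - 17 = 143$)
$g{\left(M \right)} = \sqrt{-6 + M}$
$- K{\left(1322 \right)} - g{\left(N \right)} = - 1322^{3} - \sqrt{-6 + 143} = \left(-1\right) 2310438248 - \sqrt{137} = -2310438248 - \sqrt{137}$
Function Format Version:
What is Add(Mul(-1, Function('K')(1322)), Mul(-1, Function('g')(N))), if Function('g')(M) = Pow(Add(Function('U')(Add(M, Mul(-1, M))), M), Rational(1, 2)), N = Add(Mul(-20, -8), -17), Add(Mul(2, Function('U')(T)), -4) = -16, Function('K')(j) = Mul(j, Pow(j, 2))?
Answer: Add(-2310438248, Mul(-1, Pow(137, Rational(1, 2)))) ≈ -2.3104e+9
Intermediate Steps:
Function('K')(j) = Pow(j, 3)
Function('U')(T) = -6 (Function('U')(T) = Add(2, Mul(Rational(1, 2), -16)) = Add(2, -8) = -6)
N = 143 (N = Add(160, -17) = 143)
Function('g')(M) = Pow(Add(-6, M), Rational(1, 2))
Add(Mul(-1, Function('K')(1322)), Mul(-1, Function('g')(N))) = Add(Mul(-1, Pow(1322, 3)), Mul(-1, Pow(Add(-6, 143), Rational(1, 2)))) = Add(Mul(-1, 2310438248), Mul(-1, Pow(137, Rational(1, 2)))) = Add(-2310438248, Mul(-1, Pow(137, Rational(1, 2))))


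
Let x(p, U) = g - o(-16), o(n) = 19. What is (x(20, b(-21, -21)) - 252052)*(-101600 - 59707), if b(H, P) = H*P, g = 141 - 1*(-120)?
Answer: 40618715670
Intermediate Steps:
g = 261 (g = 141 + 120 = 261)
x(p, U) = 242 (x(p, U) = 261 - 1*19 = 261 - 19 = 242)
(x(20, b(-21, -21)) - 252052)*(-101600 - 59707) = (242 - 252052)*(-101600 - 59707) = -251810*(-161307) = 40618715670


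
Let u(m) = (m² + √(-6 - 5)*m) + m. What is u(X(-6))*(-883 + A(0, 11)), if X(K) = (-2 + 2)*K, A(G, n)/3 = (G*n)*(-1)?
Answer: 0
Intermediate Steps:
A(G, n) = -3*G*n (A(G, n) = 3*((G*n)*(-1)) = 3*(-G*n) = -3*G*n)
X(K) = 0 (X(K) = 0*K = 0)
u(m) = m + m² + I*m*√11 (u(m) = (m² + √(-11)*m) + m = (m² + (I*√11)*m) + m = (m² + I*m*√11) + m = m + m² + I*m*√11)
u(X(-6))*(-883 + A(0, 11)) = (0*(1 + 0 + I*√11))*(-883 - 3*0*11) = (0*(1 + I*√11))*(-883 + 0) = 0*(-883) = 0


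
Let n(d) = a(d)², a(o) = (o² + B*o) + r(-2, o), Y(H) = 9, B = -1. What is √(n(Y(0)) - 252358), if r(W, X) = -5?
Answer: 3*I*√27541 ≈ 497.86*I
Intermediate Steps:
a(o) = -5 + o² - o (a(o) = (o² - o) - 5 = -5 + o² - o)
n(d) = (-5 + d² - d)²
√(n(Y(0)) - 252358) = √((5 + 9 - 1*9²)² - 252358) = √((5 + 9 - 1*81)² - 252358) = √((5 + 9 - 81)² - 252358) = √((-67)² - 252358) = √(4489 - 252358) = √(-247869) = 3*I*√27541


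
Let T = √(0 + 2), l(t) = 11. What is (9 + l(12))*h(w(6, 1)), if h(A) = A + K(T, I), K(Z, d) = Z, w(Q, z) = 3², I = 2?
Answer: 180 + 20*√2 ≈ 208.28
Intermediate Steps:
w(Q, z) = 9
T = √2 ≈ 1.4142
h(A) = A + √2
(9 + l(12))*h(w(6, 1)) = (9 + 11)*(9 + √2) = 20*(9 + √2) = 180 + 20*√2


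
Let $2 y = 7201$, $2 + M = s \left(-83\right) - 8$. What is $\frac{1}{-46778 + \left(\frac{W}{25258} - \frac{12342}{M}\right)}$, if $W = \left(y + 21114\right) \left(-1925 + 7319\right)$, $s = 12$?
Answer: $- \frac{12704774}{527093114515} \approx -2.4103 \cdot 10^{-5}$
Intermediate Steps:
$M = -1006$ ($M = -2 + \left(12 \left(-83\right) - 8\right) = -2 - 1004 = -1006$)
$y = \frac{7201}{2}$ ($y = \frac{1}{2} \cdot 7201 = \frac{7201}{2} \approx 3600.5$)
$W = 133310013$ ($W = \left(\frac{7201}{2} + 21114\right) \left(-1925 + 7319\right) = \frac{49429}{2} \cdot 5394 = 133310013$)
$\frac{1}{-46778 + \left(\frac{W}{25258} - \frac{12342}{M}\right)} = \frac{1}{-46778 + \left(\frac{133310013}{25258} - \frac{12342}{-1006}\right)} = \frac{1}{-46778 + \left(133310013 \cdot \frac{1}{25258} - - \frac{6171}{503}\right)} = \frac{1}{-46778 + \left(\frac{133310013}{25258} + \frac{6171}{503}\right)} = \frac{1}{-46778 + \frac{67210803657}{12704774}} = \frac{1}{- \frac{527093114515}{12704774}} = - \frac{12704774}{527093114515}$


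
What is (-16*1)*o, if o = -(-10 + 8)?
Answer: -32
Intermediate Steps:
o = 2 (o = -1*(-2) = 2)
(-16*1)*o = -16*1*2 = -16*2 = -32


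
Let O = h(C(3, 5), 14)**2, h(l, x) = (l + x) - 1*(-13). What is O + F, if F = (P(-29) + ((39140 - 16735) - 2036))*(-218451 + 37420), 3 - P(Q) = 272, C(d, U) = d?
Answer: -3638722200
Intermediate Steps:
P(Q) = -269 (P(Q) = 3 - 1*272 = 3 - 272 = -269)
h(l, x) = 13 + l + x (h(l, x) = (l + x) + 13 = 13 + l + x)
F = -3638723100 (F = (-269 + ((39140 - 16735) - 2036))*(-218451 + 37420) = (-269 + (22405 - 2036))*(-181031) = (-269 + 20369)*(-181031) = 20100*(-181031) = -3638723100)
O = 900 (O = (13 + 3 + 14)**2 = 30**2 = 900)
O + F = 900 - 3638723100 = -3638722200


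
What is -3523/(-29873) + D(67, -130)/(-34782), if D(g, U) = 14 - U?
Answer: 19705879/173173781 ≈ 0.11379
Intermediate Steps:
-3523/(-29873) + D(67, -130)/(-34782) = -3523/(-29873) + (14 - 1*(-130))/(-34782) = -3523*(-1/29873) + (14 + 130)*(-1/34782) = 3523/29873 + 144*(-1/34782) = 3523/29873 - 24/5797 = 19705879/173173781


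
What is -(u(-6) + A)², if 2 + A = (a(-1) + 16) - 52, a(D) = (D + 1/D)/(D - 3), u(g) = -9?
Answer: -8649/4 ≈ -2162.3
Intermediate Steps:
a(D) = (D + 1/D)/(-3 + D)
A = -75/2 (A = -2 + (((1 + (-1)²)/((-1)*(-3 - 1)) + 16) - 52) = -2 + ((-1*(1 + 1)/(-4) + 16) - 52) = -2 + ((-1*(-¼)*2 + 16) - 52) = -2 + ((½ + 16) - 52) = -2 + (33/2 - 52) = -2 - 71/2 = -75/2 ≈ -37.500)
-(u(-6) + A)² = -(-9 - 75/2)² = -(-93/2)² = -1*8649/4 = -8649/4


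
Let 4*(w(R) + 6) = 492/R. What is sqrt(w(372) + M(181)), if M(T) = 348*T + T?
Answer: sqrt(242799843)/62 ≈ 251.32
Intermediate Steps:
M(T) = 349*T
w(R) = -6 + 123/R (w(R) = -6 + (492/R)/4 = -6 + 123/R)
sqrt(w(372) + M(181)) = sqrt((-6 + 123/372) + 349*181) = sqrt((-6 + 123*(1/372)) + 63169) = sqrt((-6 + 41/124) + 63169) = sqrt(-703/124 + 63169) = sqrt(7832253/124) = sqrt(242799843)/62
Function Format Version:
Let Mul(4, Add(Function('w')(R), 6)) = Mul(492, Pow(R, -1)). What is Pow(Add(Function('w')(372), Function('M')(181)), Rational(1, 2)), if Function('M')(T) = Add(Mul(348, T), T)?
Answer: Mul(Rational(1, 62), Pow(242799843, Rational(1, 2))) ≈ 251.32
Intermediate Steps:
Function('M')(T) = Mul(349, T)
Function('w')(R) = Add(-6, Mul(123, Pow(R, -1))) (Function('w')(R) = Add(-6, Mul(Rational(1, 4), Mul(492, Pow(R, -1)))) = Add(-6, Mul(123, Pow(R, -1))))
Pow(Add(Function('w')(372), Function('M')(181)), Rational(1, 2)) = Pow(Add(Add(-6, Mul(123, Pow(372, -1))), Mul(349, 181)), Rational(1, 2)) = Pow(Add(Add(-6, Mul(123, Rational(1, 372))), 63169), Rational(1, 2)) = Pow(Add(Add(-6, Rational(41, 124)), 63169), Rational(1, 2)) = Pow(Add(Rational(-703, 124), 63169), Rational(1, 2)) = Pow(Rational(7832253, 124), Rational(1, 2)) = Mul(Rational(1, 62), Pow(242799843, Rational(1, 2)))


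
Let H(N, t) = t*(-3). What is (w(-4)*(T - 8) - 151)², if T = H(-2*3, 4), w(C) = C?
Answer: 5041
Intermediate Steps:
H(N, t) = -3*t
T = -12 (T = -3*4 = -12)
(w(-4)*(T - 8) - 151)² = (-4*(-12 - 8) - 151)² = (-4*(-20) - 151)² = (80 - 151)² = (-71)² = 5041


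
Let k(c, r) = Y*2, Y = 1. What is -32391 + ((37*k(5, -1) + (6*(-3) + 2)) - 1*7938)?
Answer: -40271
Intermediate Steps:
k(c, r) = 2 (k(c, r) = 1*2 = 2)
-32391 + ((37*k(5, -1) + (6*(-3) + 2)) - 1*7938) = -32391 + ((37*2 + (6*(-3) + 2)) - 1*7938) = -32391 + ((74 + (-18 + 2)) - 7938) = -32391 + ((74 - 16) - 7938) = -32391 + (58 - 7938) = -32391 - 7880 = -40271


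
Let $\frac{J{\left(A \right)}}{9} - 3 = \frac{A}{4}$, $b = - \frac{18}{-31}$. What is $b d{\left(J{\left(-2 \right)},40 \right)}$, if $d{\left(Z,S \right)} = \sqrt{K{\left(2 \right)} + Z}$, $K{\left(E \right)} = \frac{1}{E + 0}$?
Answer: $\frac{18 \sqrt{23}}{31} \approx 2.7847$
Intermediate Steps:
$b = \frac{18}{31}$ ($b = \left(-18\right) \left(- \frac{1}{31}\right) = \frac{18}{31} \approx 0.58065$)
$J{\left(A \right)} = 27 + \frac{9 A}{4}$ ($J{\left(A \right)} = 27 + 9 \frac{A}{4} = 27 + \frac{9 A}{4}$)
$K{\left(E \right)} = \frac{1}{E}$
$d{\left(Z,S \right)} = \sqrt{\frac{1}{2} + Z}$
$b d{\left(J{\left(-2 \right)},40 \right)} = \frac{18 \frac{\sqrt{2 + 4 \left(27 + \frac{9}{4} \left(-2\right)\right)}}{2}}{31} = \frac{18 \frac{\sqrt{2 + 4 \left(27 - \frac{9}{2}\right)}}{2}}{31} = \frac{18 \frac{\sqrt{2 + 4 \cdot \frac{45}{2}}}{2}}{31} = \frac{18 \frac{\sqrt{2 + 90}}{2}}{31} = \frac{18 \frac{\sqrt{92}}{2}}{31} = \frac{18 \frac{2 \sqrt{23}}{2}}{31} = \frac{18 \sqrt{23}}{31}$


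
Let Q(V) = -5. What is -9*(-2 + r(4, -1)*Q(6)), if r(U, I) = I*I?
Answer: 63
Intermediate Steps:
r(U, I) = I**2
-9*(-2 + r(4, -1)*Q(6)) = -9*(-2 + (-1)**2*(-5)) = -9*(-2 + 1*(-5)) = -9*(-2 - 5) = -9*(-7) = 63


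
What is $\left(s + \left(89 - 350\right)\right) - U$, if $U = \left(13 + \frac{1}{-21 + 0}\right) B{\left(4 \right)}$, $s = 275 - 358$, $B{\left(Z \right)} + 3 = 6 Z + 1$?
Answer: $- \frac{13208}{21} \approx -628.95$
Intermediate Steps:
$B{\left(Z \right)} = -2 + 6 Z$ ($B{\left(Z \right)} = -3 + \left(6 Z + 1\right) = -3 + \left(1 + 6 Z\right) = -2 + 6 Z$)
$s = -83$ ($s = 275 - 358 = -83$)
$U = \frac{5984}{21}$ ($U = \left(13 + \frac{1}{-21 + 0}\right) \left(-2 + 6 \cdot 4\right) = \left(13 + \frac{1}{-21}\right) \left(-2 + 24\right) = \left(13 - \frac{1}{21}\right) 22 = \frac{272}{21} \cdot 22 = \frac{5984}{21} \approx 284.95$)
$\left(s + \left(89 - 350\right)\right) - U = \left(-83 + \left(89 - 350\right)\right) - \frac{5984}{21} = \left(-83 - 261\right) - \frac{5984}{21} = -344 - \frac{5984}{21} = - \frac{13208}{21}$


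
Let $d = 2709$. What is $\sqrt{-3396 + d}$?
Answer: $i \sqrt{687} \approx 26.211 i$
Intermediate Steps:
$\sqrt{-3396 + d} = \sqrt{-3396 + 2709} = \sqrt{-687} = i \sqrt{687}$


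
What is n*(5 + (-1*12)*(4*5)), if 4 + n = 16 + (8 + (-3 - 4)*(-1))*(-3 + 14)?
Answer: -41595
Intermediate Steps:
n = 177 (n = -4 + (16 + (8 + (-3 - 4)*(-1))*(-3 + 14)) = -4 + (16 + (8 - 7*(-1))*11) = -4 + (16 + (8 + 7)*11) = -4 + (16 + 15*11) = -4 + (16 + 165) = -4 + 181 = 177)
n*(5 + (-1*12)*(4*5)) = 177*(5 + (-1*12)*(4*5)) = 177*(5 - 12*20) = 177*(5 - 240) = 177*(-235) = -41595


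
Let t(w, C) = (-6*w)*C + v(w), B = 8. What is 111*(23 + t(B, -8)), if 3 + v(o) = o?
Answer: 45732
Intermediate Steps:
v(o) = -3 + o
t(w, C) = -3 + w - 6*C*w (t(w, C) = (-6*w)*C + (-3 + w) = -6*C*w + (-3 + w) = -3 + w - 6*C*w)
111*(23 + t(B, -8)) = 111*(23 + (-3 + 8 - 6*(-8)*8)) = 111*(23 + (-3 + 8 + 384)) = 111*(23 + 389) = 111*412 = 45732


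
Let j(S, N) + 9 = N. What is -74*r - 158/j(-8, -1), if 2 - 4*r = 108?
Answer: 9884/5 ≈ 1976.8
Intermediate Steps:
r = -53/2 (r = 1/2 - 1/4*108 = 1/2 - 27 = -53/2 ≈ -26.500)
j(S, N) = -9 + N
-74*r - 158/j(-8, -1) = -74*(-53/2) - 158/(-9 - 1) = 1961 - 158/(-10) = 1961 - 158*(-1/10) = 1961 + 79/5 = 9884/5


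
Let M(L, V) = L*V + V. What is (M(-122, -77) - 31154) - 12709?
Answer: -34546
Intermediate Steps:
M(L, V) = V + L*V
(M(-122, -77) - 31154) - 12709 = (-77*(1 - 122) - 31154) - 12709 = (-77*(-121) - 31154) - 12709 = (9317 - 31154) - 12709 = -21837 - 12709 = -34546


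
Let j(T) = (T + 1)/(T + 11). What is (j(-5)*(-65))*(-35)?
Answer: -4550/3 ≈ -1516.7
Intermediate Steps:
j(T) = (1 + T)/(11 + T)
(j(-5)*(-65))*(-35) = (((1 - 5)/(11 - 5))*(-65))*(-35) = ((-4/6)*(-65))*(-35) = (((⅙)*(-4))*(-65))*(-35) = -⅔*(-65)*(-35) = (130/3)*(-35) = -4550/3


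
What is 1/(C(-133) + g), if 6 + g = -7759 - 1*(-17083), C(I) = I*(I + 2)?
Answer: 1/26741 ≈ 3.7396e-5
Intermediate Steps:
C(I) = I*(2 + I)
g = 9318 (g = -6 + (-7759 - 1*(-17083)) = -6 + (-7759 + 17083) = -6 + 9324 = 9318)
1/(C(-133) + g) = 1/(-133*(2 - 133) + 9318) = 1/(-133*(-131) + 9318) = 1/(17423 + 9318) = 1/26741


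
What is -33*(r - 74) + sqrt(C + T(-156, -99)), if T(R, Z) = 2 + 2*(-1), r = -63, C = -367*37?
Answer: 4521 + I*sqrt(13579) ≈ 4521.0 + 116.53*I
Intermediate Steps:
C = -13579
T(R, Z) = 0 (T(R, Z) = 2 - 2 = 0)
-33*(r - 74) + sqrt(C + T(-156, -99)) = -33*(-63 - 74) + sqrt(-13579 + 0) = -33*(-137) + sqrt(-13579) = 4521 + I*sqrt(13579)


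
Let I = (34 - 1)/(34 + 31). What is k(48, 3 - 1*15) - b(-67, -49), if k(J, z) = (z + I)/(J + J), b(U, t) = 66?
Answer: -137529/2080 ≈ -66.120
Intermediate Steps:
I = 33/65 ≈ 0.50769
k(J, z) = (33/65 + z)/(2*J) (k(J, z) = (z + 33/65)/(J + J) = (33/65 + z)/((2*J)) = (33/65 + z)*(1/(2*J)) = (33/65 + z)/(2*J))
k(48, 3 - 1*15) - b(-67, -49) = (1/130)*(33 + 65*(3 - 1*15))/48 - 1*66 = (1/130)*(1/48)*(33 + 65*(3 - 15)) - 66 = (1/130)*(1/48)*(33 + 65*(-12)) - 66 = (1/130)*(1/48)*(33 - 780) - 66 = (1/130)*(1/48)*(-747) - 66 = -249/2080 - 66 = -137529/2080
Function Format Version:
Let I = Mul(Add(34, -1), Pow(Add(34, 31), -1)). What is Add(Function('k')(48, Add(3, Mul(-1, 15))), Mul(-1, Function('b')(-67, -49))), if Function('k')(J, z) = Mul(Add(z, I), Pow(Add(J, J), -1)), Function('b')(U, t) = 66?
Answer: Rational(-137529, 2080) ≈ -66.120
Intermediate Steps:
I = Rational(33, 65) (I = Mul(33, Pow(65, -1)) = Mul(33, Rational(1, 65)) = Rational(33, 65) ≈ 0.50769)
Function('k')(J, z) = Mul(Rational(1, 2), Pow(J, -1), Add(Rational(33, 65), z)) (Function('k')(J, z) = Mul(Add(z, Rational(33, 65)), Pow(Add(J, J), -1)) = Mul(Add(Rational(33, 65), z), Pow(Mul(2, J), -1)) = Mul(Add(Rational(33, 65), z), Mul(Rational(1, 2), Pow(J, -1))) = Mul(Rational(1, 2), Pow(J, -1), Add(Rational(33, 65), z)))
Add(Function('k')(48, Add(3, Mul(-1, 15))), Mul(-1, Function('b')(-67, -49))) = Add(Mul(Rational(1, 130), Pow(48, -1), Add(33, Mul(65, Add(3, Mul(-1, 15))))), Mul(-1, 66)) = Add(Mul(Rational(1, 130), Rational(1, 48), Add(33, Mul(65, Add(3, -15)))), -66) = Add(Mul(Rational(1, 130), Rational(1, 48), Add(33, Mul(65, -12))), -66) = Add(Mul(Rational(1, 130), Rational(1, 48), Add(33, -780)), -66) = Add(Mul(Rational(1, 130), Rational(1, 48), -747), -66) = Add(Rational(-249, 2080), -66) = Rational(-137529, 2080)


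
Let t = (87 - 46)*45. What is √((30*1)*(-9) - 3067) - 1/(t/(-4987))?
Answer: 4987/1845 + I*√3337 ≈ 2.703 + 57.767*I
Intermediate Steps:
t = 1845 (t = 41*45 = 1845)
√((30*1)*(-9) - 3067) - 1/(t/(-4987)) = √((30*1)*(-9) - 3067) - 1/(1845/(-4987)) = √(30*(-9) - 3067) - 1/(1845*(-1/4987)) = √(-270 - 3067) - 1/(-1845/4987) = √(-3337) - 1*(-4987/1845) = I*√3337 + 4987/1845 = 4987/1845 + I*√3337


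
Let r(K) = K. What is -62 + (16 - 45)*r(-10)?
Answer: 228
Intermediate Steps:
-62 + (16 - 45)*r(-10) = -62 + (16 - 45)*(-10) = -62 - 29*(-10) = -62 + 290 = 228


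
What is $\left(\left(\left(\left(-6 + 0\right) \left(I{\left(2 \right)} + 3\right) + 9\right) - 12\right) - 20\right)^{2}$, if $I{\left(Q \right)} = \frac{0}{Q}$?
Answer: $1681$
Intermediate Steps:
$I{\left(Q \right)} = 0$
$\left(\left(\left(\left(-6 + 0\right) \left(I{\left(2 \right)} + 3\right) + 9\right) - 12\right) - 20\right)^{2} = \left(\left(\left(\left(-6 + 0\right) \left(0 + 3\right) + 9\right) - 12\right) - 20\right)^{2} = \left(\left(\left(\left(-6\right) 3 + 9\right) - 12\right) - 20\right)^{2} = \left(\left(\left(-18 + 9\right) - 12\right) - 20\right)^{2} = \left(\left(-9 - 12\right) - 20\right)^{2} = \left(-21 - 20\right)^{2} = \left(-41\right)^{2} = 1681$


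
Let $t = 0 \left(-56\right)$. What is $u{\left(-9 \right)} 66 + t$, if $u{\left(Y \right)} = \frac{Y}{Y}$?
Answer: $66$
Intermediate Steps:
$u{\left(Y \right)} = 1$
$t = 0$
$u{\left(-9 \right)} 66 + t = 1 \cdot 66 + 0 = 66 + 0 = 66$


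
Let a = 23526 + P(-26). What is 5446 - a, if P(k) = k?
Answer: -18054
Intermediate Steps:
a = 23500 (a = 23526 - 26 = 23500)
5446 - a = 5446 - 1*23500 = 5446 - 23500 = -18054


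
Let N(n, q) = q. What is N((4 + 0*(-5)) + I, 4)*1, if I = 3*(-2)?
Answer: 4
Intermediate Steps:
I = -6
N((4 + 0*(-5)) + I, 4)*1 = 4*1 = 4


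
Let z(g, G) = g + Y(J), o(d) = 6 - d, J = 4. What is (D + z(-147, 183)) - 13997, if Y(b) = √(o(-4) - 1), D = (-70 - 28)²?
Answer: -4537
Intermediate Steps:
D = 9604 (D = (-98)² = 9604)
Y(b) = 3 (Y(b) = √((6 - 1*(-4)) - 1) = √((6 + 4) - 1) = √(10 - 1) = √9 = 3)
z(g, G) = 3 + g (z(g, G) = g + 3 = 3 + g)
(D + z(-147, 183)) - 13997 = (9604 + (3 - 147)) - 13997 = (9604 - 144) - 13997 = 9460 - 13997 = -4537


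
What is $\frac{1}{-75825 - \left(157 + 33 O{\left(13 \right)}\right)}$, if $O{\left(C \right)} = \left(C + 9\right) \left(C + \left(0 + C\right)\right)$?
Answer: $- \frac{1}{94858} \approx -1.0542 \cdot 10^{-5}$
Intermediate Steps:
$O{\left(C \right)} = 2 C \left(9 + C\right)$ ($O{\left(C \right)} = \left(9 + C\right) \left(C + C\right) = \left(9 + C\right) 2 C = 2 C \left(9 + C\right)$)
$\frac{1}{-75825 - \left(157 + 33 O{\left(13 \right)}\right)} = \frac{1}{-75825 - \left(157 + 33 \cdot 2 \cdot 13 \left(9 + 13\right)\right)} = \frac{1}{-75825 - \left(157 + 33 \cdot 2 \cdot 13 \cdot 22\right)} = \frac{1}{-75825 - 19033} = \frac{1}{-94858} = - \frac{1}{94858}$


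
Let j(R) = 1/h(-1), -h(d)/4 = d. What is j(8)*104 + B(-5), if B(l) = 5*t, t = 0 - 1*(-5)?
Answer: 51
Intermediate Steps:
h(d) = -4*d
t = 5 (t = 0 + 5 = 5)
j(R) = ¼ (j(R) = 1/(-4*(-1)) = 1/4 = ¼)
B(l) = 25 (B(l) = 5*5 = 25)
j(8)*104 + B(-5) = (¼)*104 + 25 = 26 + 25 = 51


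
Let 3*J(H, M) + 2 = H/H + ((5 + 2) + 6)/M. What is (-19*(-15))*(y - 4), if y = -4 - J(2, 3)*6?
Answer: -4180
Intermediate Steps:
J(H, M) = -⅓ + 13/(3*M) (J(H, M) = -⅔ + (H/H + ((5 + 2) + 6)/M)/3 = -⅔ + (1 + (7 + 6)/M)/3 = -⅔ + (1 + 13/M)/3 = -⅔ + (⅓ + 13/(3*M)) = -⅓ + 13/(3*M))
y = -32/3 (y = -4 - (⅓)*(13 - 1*3)/3*6 = -4 - (⅓)*(⅓)*(13 - 3)*6 = -4 - (⅓)*(⅓)*10*6 = -4 - 10*6/9 = -4 - 1*20/3 = -4 - 20/3 = -32/3 ≈ -10.667)
(-19*(-15))*(y - 4) = (-19*(-15))*(-32/3 - 4) = 285*(-44/3) = -4180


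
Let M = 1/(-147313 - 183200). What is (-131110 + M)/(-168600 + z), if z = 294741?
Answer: -43333559431/41691240333 ≈ -1.0394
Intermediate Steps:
M = -1/330513 (M = 1/(-330513) = -1/330513 ≈ -3.0256e-6)
(-131110 + M)/(-168600 + z) = (-131110 - 1/330513)/(-168600 + 294741) = -43333559431/330513/126141 = -43333559431/330513*1/126141 = -43333559431/41691240333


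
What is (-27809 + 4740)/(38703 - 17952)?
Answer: -23069/20751 ≈ -1.1117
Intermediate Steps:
(-27809 + 4740)/(38703 - 17952) = -23069/20751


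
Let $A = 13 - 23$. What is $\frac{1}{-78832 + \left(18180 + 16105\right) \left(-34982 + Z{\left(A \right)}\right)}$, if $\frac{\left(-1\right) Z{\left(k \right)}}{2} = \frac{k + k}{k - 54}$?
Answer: $- \frac{8}{9595665041} \approx -8.3371 \cdot 10^{-10}$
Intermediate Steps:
$A = -10$ ($A = 13 - 23 = -10$)
$Z{\left(k \right)} = - \frac{4 k}{-54 + k}$ ($Z{\left(k \right)} = - 2 \frac{k + k}{k - 54} = - 2 \frac{2 k}{-54 + k} = - \frac{4 k}{-54 + k}$)
$\frac{1}{-78832 + \left(18180 + 16105\right) \left(-34982 + Z{\left(A \right)}\right)} = \frac{1}{-78832 + \left(18180 + 16105\right) \left(-34982 - - \frac{40}{-54 - 10}\right)} = \frac{1}{-78832 + 34285 \left(-34982 - - \frac{40}{-64}\right)} = \frac{1}{-78832 + 34285 \left(-34982 - \left(-40\right) \left(- \frac{1}{64}\right)\right)} = \frac{1}{-78832 + 34285 \left(-34982 - \frac{5}{8}\right)} = \frac{1}{-78832 + 34285 \left(- \frac{279861}{8}\right)} = \frac{1}{-78832 - \frac{9595034385}{8}} = \frac{1}{- \frac{9595665041}{8}} = - \frac{8}{9595665041}$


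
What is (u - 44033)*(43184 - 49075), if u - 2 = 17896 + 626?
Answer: 150273519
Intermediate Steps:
u = 18524 (u = 2 + (17896 + 626) = 2 + 18522 = 18524)
(u - 44033)*(43184 - 49075) = (18524 - 44033)*(43184 - 49075) = -25509*(-5891) = 150273519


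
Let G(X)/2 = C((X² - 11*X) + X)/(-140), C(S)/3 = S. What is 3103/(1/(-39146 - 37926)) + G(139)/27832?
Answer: -465930199481633/1948240 ≈ -2.3915e+8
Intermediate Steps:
C(S) = 3*S
G(X) = -3*X²/70 + 3*X/7 (G(X) = 2*((3*((X² - 11*X) + X))/(-140)) = 2*((3*(X² - 10*X))*(-1/140)) = 2*((-30*X + 3*X²)*(-1/140)) = 2*(-3*X²/140 + 3*X/14) = -3*X²/70 + 3*X/7)
3103/(1/(-39146 - 37926)) + G(139)/27832 = 3103/(1/(-39146 - 37926)) + ((3/70)*139*(10 - 1*139))/27832 = 3103/(1/(-77072)) + ((3/70)*139*(10 - 139))*(1/27832) = 3103/(-1/77072) + ((3/70)*139*(-129))*(1/27832) = 3103*(-77072) - 53793/70*1/27832 = -239154416 - 53793/1948240 = -465930199481633/1948240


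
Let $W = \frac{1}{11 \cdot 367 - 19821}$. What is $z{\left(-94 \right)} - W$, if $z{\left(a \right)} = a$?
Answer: $- \frac{1483695}{15784} \approx -94.0$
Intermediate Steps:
$W = - \frac{1}{15784}$ ($W = \frac{1}{4037 - 19821} = \frac{1}{-15784} = - \frac{1}{15784} \approx -6.3355 \cdot 10^{-5}$)
$z{\left(-94 \right)} - W = -94 - - \frac{1}{15784} = -94 + \frac{1}{15784} = - \frac{1483695}{15784}$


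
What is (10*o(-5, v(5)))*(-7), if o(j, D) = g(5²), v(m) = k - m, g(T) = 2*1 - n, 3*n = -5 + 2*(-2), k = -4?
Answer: -350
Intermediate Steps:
n = -3 (n = (-5 + 2*(-2))/3 = (-5 - 4)/3 = (⅓)*(-9) = -3)
g(T) = 5 (g(T) = 2*1 - 1*(-3) = 2 + 3 = 5)
v(m) = -4 - m
o(j, D) = 5
(10*o(-5, v(5)))*(-7) = (10*5)*(-7) = 50*(-7) = -350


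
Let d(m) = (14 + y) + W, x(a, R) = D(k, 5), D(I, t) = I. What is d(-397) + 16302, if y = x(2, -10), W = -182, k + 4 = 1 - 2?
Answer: 16129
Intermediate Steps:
k = -5 (k = -4 + (1 - 2) = -4 - 1 = -5)
x(a, R) = -5
y = -5
d(m) = -173 (d(m) = (14 - 5) - 182 = 9 - 182 = -173)
d(-397) + 16302 = -173 + 16302 = 16129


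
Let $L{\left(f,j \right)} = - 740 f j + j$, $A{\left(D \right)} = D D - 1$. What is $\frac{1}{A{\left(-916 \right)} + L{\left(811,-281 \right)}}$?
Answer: $\frac{1}{169478114} \approx 5.9005 \cdot 10^{-9}$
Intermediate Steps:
$A{\left(D \right)} = -1 + D^{2}$ ($A{\left(D \right)} = D^{2} - 1 = -1 + D^{2}$)
$L{\left(f,j \right)} = j - 740 f j$ ($L{\left(f,j \right)} = - 740 f j + j = j - 740 f j$)
$\frac{1}{A{\left(-916 \right)} + L{\left(811,-281 \right)}} = \frac{1}{\left(-1 + \left(-916\right)^{2}\right) - 281 \left(1 - 600140\right)} = \frac{1}{\left(-1 + 839056\right) - 281 \left(1 - 600140\right)} = \frac{1}{839055 - -168639059} = \frac{1}{839055 + 168639059} = \frac{1}{169478114}$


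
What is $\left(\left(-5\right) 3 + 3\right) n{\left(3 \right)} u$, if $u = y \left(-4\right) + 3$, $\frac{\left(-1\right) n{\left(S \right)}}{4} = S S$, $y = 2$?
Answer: $-2160$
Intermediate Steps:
$n{\left(S \right)} = - 4 S^{2}$ ($n{\left(S \right)} = - 4 S S = - 4 S^{2}$)
$u = -5$ ($u = 2 \left(-4\right) + 3 = -8 + 3 = -5$)
$\left(\left(-5\right) 3 + 3\right) n{\left(3 \right)} u = \left(\left(-5\right) 3 + 3\right) \left(- 4 \cdot 3^{2}\right) \left(-5\right) = \left(-15 + 3\right) \left(\left(-4\right) 9\right) \left(-5\right) = \left(-12\right) \left(-36\right) \left(-5\right) = 432 \left(-5\right) = -2160$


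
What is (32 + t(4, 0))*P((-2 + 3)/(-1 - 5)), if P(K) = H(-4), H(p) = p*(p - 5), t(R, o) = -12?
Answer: 720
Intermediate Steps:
H(p) = p*(-5 + p)
P(K) = 36 (P(K) = -4*(-5 - 4) = -4*(-9) = 36)
(32 + t(4, 0))*P((-2 + 3)/(-1 - 5)) = (32 - 12)*36 = 20*36 = 720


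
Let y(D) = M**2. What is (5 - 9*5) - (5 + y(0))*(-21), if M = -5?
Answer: 590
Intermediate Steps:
y(D) = 25 (y(D) = (-5)**2 = 25)
(5 - 9*5) - (5 + y(0))*(-21) = (5 - 9*5) - (5 + 25)*(-21) = (5 - 45) - 30*(-21) = -40 - 1*(-630) = -40 + 630 = 590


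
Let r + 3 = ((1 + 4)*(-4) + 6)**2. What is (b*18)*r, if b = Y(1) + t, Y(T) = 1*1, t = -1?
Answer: 0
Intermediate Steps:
r = 193 (r = -3 + ((1 + 4)*(-4) + 6)**2 = -3 + (5*(-4) + 6)**2 = -3 + (-20 + 6)**2 = -3 + (-14)**2 = -3 + 196 = 193)
Y(T) = 1
b = 0 (b = 1 - 1 = 0)
(b*18)*r = (0*18)*193 = 0*193 = 0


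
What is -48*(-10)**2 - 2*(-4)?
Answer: -4792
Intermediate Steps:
-48*(-10)**2 - 2*(-4) = -48*100 + 8 = -4800 + 8 = -4792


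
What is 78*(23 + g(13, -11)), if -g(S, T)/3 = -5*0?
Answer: 1794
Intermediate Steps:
g(S, T) = 0 (g(S, T) = -(-15)*0 = -3*0 = 0)
78*(23 + g(13, -11)) = 78*(23 + 0) = 78*23 = 1794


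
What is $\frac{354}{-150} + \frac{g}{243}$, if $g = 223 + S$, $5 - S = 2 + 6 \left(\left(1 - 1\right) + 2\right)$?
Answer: $- \frac{8987}{6075} \approx -1.4793$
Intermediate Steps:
$S = -9$ ($S = 5 - \left(2 + 6 \left(\left(1 - 1\right) + 2\right)\right) = 5 - \left(2 + 6 \left(0 + 2\right)\right) = 5 - \left(2 + 6 \cdot 2\right) = 5 - \left(2 + 12\right) = 5 - 14 = -9$)
$g = 214$ ($g = 223 - 9 = 214$)
$\frac{354}{-150} + \frac{g}{243} = \frac{354}{-150} + \frac{214}{243} = 354 \left(- \frac{1}{150}\right) + 214 \cdot \frac{1}{243} = - \frac{59}{25} + \frac{214}{243} = - \frac{8987}{6075}$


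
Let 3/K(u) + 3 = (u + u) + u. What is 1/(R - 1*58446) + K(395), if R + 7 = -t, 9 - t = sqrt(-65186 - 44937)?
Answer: 3394881539/1346658733398 - I*sqrt(110123)/3417915567 ≈ 0.002521 - 9.7091e-8*I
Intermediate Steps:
t = 9 - I*sqrt(110123) (t = 9 - sqrt(-65186 - 44937) = 9 - sqrt(-110123) = 9 - I*sqrt(110123) ≈ 9.0 - 331.85*I)
K(u) = 3/(-3 + 3*u) (K(u) = 3/(-3 + ((u + u) + u)) = 3/(-3 + (2*u + u)) = 3/(-3 + 3*u))
R = -16 + I*sqrt(110123) (R = -7 - (9 - I*sqrt(110123)) = -7 + (-9 + I*sqrt(110123)) = -16 + I*sqrt(110123) ≈ -16.0 + 331.85*I)
1/(R - 1*58446) + K(395) = 1/((-16 + I*sqrt(110123)) - 1*58446) + 1/(-1 + 395) = 1/((-16 + I*sqrt(110123)) - 58446) + 1/394 = 1/(-58462 + I*sqrt(110123)) + 1/394 = 1/394 + 1/(-58462 + I*sqrt(110123))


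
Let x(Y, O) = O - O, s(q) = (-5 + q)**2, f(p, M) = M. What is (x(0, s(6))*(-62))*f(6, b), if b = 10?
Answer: 0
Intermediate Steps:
x(Y, O) = 0
(x(0, s(6))*(-62))*f(6, b) = (0*(-62))*10 = 0*10 = 0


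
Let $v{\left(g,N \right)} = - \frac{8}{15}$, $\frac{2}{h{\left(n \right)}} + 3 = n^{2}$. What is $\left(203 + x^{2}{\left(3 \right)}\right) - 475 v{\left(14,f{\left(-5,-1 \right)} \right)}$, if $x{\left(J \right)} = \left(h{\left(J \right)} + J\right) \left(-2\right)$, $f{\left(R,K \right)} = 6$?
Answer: $\frac{4507}{9} \approx 500.78$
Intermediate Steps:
$h{\left(n \right)} = \frac{2}{-3 + n^{2}}$
$v{\left(g,N \right)} = - \frac{8}{15}$ ($v{\left(g,N \right)} = \left(-8\right) \frac{1}{15} = - \frac{8}{15}$)
$x{\left(J \right)} = - \frac{4}{-3 + J^{2}} - 2 J$ ($x{\left(J \right)} = \left(\frac{2}{-3 + J^{2}} + J\right) \left(-2\right) = \left(J + \frac{2}{-3 + J^{2}}\right) \left(-2\right) = - \frac{4}{-3 + J^{2}} - 2 J$)
$\left(203 + x^{2}{\left(3 \right)}\right) - 475 v{\left(14,f{\left(-5,-1 \right)} \right)} = \left(203 + \left(\frac{2 \left(-2 - 3^{3} + 3 \cdot 3\right)}{-3 + 3^{2}}\right)^{2}\right) - - \frac{760}{3} = \left(203 + \left(\frac{2 \left(-2 - 27 + 9\right)}{-3 + 9}\right)^{2}\right) + \frac{760}{3} = \left(203 + \left(\frac{2 \left(-2 - 27 + 9\right)}{6}\right)^{2}\right) + \frac{760}{3} = \left(203 + \left(2 \cdot \frac{1}{6} \left(-20\right)\right)^{2}\right) + \frac{760}{3} = \left(203 + \left(- \frac{20}{3}\right)^{2}\right) + \frac{760}{3} = \left(203 + \frac{400}{9}\right) + \frac{760}{3} = \frac{2227}{9} + \frac{760}{3} = \frac{4507}{9}$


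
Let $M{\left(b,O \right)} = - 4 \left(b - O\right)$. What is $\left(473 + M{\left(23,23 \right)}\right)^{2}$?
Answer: $223729$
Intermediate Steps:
$M{\left(b,O \right)} = - 4 b + 4 O$
$\left(473 + M{\left(23,23 \right)}\right)^{2} = \left(473 + \left(\left(-4\right) 23 + 4 \cdot 23\right)\right)^{2} = \left(473 + \left(-92 + 92\right)\right)^{2} = \left(473 + 0\right)^{2} = 473^{2} = 223729$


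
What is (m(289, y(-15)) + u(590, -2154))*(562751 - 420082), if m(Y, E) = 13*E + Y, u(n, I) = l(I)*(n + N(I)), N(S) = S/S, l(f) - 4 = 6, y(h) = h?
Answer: 856584676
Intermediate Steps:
l(f) = 10 (l(f) = 4 + 6 = 10)
N(S) = 1
u(n, I) = 10 + 10*n (u(n, I) = 10*(n + 1) = 10*(1 + n) = 10 + 10*n)
m(Y, E) = Y + 13*E
(m(289, y(-15)) + u(590, -2154))*(562751 - 420082) = ((289 + 13*(-15)) + (10 + 10*590))*(562751 - 420082) = ((289 - 195) + (10 + 5900))*142669 = (94 + 5910)*142669 = 6004*142669 = 856584676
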